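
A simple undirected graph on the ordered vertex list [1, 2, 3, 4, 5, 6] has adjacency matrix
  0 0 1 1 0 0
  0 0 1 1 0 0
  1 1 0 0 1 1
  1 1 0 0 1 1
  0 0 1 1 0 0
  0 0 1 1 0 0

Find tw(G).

2

A width-2 tree decomposition is:
Bags: B1 = {3, 4, 5}  B2 = {3, 4, 6}  B3 = {2, 3, 4}  B4 = {1, 3, 4}
Tree: B1–B2, B2–B3, B3–B4
Every bag has size at most 3, so the width is 3 − 1 = 2 and tw(G) ≤ 2. Since 5–3–6–4–5 is a cycle in G, G is not acyclic. Forests are exactly the graphs of treewidth ≤ 1, so tw(G) ≥ 2. Combining the bounds, tw(G) = 2.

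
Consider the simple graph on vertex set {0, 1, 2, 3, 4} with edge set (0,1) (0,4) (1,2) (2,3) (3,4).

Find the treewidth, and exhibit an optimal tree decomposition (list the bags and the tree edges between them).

Every bag has size at most 3, so the width is 3 − 1 = 2 and tw(G) ≤ 2. Since 3–2–1–0–4–3 is a cycle in G, G is not acyclic. Forests are exactly the graphs of treewidth ≤ 1, so tw(G) ≥ 2. The upper and lower bounds meet at 2, so that is the treewidth.

Treewidth 2.
Bags: B1 = {1, 2, 3}  B2 = {0, 1, 3}  B3 = {0, 3, 4}
Tree: B1–B2, B2–B3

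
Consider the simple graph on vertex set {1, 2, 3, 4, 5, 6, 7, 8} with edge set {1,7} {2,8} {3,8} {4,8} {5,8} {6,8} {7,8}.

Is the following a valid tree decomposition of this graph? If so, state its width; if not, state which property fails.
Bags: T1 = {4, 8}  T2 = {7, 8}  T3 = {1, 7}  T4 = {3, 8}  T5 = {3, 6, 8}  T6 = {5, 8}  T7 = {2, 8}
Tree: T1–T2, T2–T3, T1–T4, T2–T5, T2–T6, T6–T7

A tree decomposition must satisfy three properties: every vertex lies in some bag; for every edge, both endpoints lie together in some bag; and for every vertex, the bags containing it form a connected subtree. Here bags containing vertex 3 are not connected in the tree, so the decomposition is invalid.

No — bags containing vertex 3 are not connected in the tree.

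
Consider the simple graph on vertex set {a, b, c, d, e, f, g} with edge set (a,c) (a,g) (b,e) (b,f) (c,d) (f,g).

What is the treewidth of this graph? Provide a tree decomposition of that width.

Each bag holds 2 vertices, so the decomposition has width 1, which upper-bounds the treewidth. Since G has at least one edge (e.g. e–b), it is not an edgeless graph, so tw(G) ≥ 1. Hence tw(G) = 1 exactly.

Treewidth 1.
Bags: B1 = {b, e}  B2 = {b, f}  B3 = {f, g}  B4 = {a, g}  B5 = {a, c}  B6 = {c, d}
Tree: B1–B2, B2–B3, B3–B4, B4–B5, B5–B6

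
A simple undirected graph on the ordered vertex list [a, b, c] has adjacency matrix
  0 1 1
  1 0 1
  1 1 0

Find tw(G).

2

A width-2 tree decomposition is:
Bags: B1 = {a, b, c}
Tree: (single bag)
With just one bag of size 3, the width is 3 − 1 = 2, so tw(G) ≤ 2. For the lower bound, the 3 vertices {a, b, c} are pairwise adjacent, and any tree decomposition puts a clique entirely inside one bag — forcing width ≥ 2. Therefore the treewidth is 2.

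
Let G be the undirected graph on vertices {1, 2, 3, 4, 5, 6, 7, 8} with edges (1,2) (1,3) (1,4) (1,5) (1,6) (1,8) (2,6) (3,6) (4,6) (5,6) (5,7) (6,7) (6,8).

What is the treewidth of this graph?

A width-2 tree decomposition is:
Bags: B1 = {1, 3, 6}  B2 = {1, 2, 6}  B3 = {1, 5, 6}  B4 = {1, 4, 6}  B5 = {1, 6, 8}  B6 = {5, 6, 7}
Tree: B1–B2, B1–B3, B3–B4, B4–B5, B3–B6
The largest bag has 3 vertices, giving width 2; this decomposition certifies tw(G) ≤ 2. Conversely, {1, 2, 6} is a clique of size 3, and the vertices of any clique must share a bag in every tree decomposition; so some bag has ≥ 3 vertices and tw(G) ≥ 2. The upper and lower bounds meet at 2, so that is the treewidth.

2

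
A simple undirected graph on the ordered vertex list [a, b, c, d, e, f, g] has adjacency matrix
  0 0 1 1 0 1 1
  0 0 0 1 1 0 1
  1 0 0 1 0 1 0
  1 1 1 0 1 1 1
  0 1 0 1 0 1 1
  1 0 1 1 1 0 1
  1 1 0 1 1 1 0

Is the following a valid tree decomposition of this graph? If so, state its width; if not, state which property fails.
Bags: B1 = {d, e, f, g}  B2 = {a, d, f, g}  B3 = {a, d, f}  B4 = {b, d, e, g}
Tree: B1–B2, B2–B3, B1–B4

No — vertex c appears in no bag.

A tree decomposition must satisfy three properties: every vertex lies in some bag; for every edge, both endpoints lie together in some bag; and for every vertex, the bags containing it form a connected subtree. Here vertex c appears in no bag, so the decomposition is invalid.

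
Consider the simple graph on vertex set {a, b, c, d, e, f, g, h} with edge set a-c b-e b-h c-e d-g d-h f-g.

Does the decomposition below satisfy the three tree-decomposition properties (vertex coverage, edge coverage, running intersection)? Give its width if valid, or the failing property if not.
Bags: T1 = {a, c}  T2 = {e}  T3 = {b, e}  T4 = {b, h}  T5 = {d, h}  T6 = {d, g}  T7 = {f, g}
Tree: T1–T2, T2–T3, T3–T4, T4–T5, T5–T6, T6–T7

A tree decomposition must satisfy three properties: every vertex lies in some bag; for every edge, both endpoints lie together in some bag; and for every vertex, the bags containing it form a connected subtree. Here edge (c,e) lies in no bag, so the decomposition is invalid.

No — edge (c,e) lies in no bag.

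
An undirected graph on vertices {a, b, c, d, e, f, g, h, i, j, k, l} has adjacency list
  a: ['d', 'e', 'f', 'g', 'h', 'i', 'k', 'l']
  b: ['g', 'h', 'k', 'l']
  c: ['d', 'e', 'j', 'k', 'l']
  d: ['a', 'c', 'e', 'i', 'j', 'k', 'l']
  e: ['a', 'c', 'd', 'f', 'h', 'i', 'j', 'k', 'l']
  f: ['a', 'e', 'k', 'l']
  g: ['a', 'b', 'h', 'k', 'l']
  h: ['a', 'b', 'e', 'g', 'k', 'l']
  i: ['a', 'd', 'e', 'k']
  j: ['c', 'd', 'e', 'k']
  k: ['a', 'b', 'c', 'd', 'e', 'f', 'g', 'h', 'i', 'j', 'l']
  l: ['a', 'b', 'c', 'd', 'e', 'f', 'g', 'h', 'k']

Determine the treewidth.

A width-4 tree decomposition is:
Bags: B1 = {a, d, e, k, l}  B2 = {a, e, h, k, l}  B3 = {c, d, e, k, l}  B4 = {a, e, f, k, l}  B5 = {a, d, e, i, k}  B6 = {a, g, h, k, l}  B7 = {c, d, e, j, k}  B8 = {b, g, h, k, l}
Tree: B1–B2, B1–B3, B2–B4, B1–B5, B2–B6, B3–B7, B6–B8
The largest bag has 5 vertices, giving width 4; this decomposition certifies tw(G) ≤ 4. On the other hand G contains the 5-clique {a, g, h, k, l}. A clique must lie in a single bag of any decomposition, so no decomposition can have width below 4. The upper and lower bounds meet at 4, so that is the treewidth.

4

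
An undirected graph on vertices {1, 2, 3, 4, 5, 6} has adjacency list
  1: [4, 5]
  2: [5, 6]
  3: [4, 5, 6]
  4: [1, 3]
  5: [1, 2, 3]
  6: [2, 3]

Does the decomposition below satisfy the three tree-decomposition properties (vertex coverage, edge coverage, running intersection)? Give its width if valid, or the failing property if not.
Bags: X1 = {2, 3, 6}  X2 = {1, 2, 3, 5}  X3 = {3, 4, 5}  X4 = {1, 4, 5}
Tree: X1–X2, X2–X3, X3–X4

No — bags containing vertex 1 are not connected in the tree.

A tree decomposition must satisfy three properties: every vertex lies in some bag; for every edge, both endpoints lie together in some bag; and for every vertex, the bags containing it form a connected subtree. Here bags containing vertex 1 are not connected in the tree, so the decomposition is invalid.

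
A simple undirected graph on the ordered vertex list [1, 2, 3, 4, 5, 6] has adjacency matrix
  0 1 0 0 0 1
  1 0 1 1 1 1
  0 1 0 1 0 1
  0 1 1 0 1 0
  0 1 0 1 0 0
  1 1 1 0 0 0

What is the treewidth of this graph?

A width-2 tree decomposition is:
Bags: B1 = {2, 4, 5}  B2 = {2, 3, 4}  B3 = {2, 3, 6}  B4 = {1, 2, 6}
Tree: B1–B2, B2–B3, B3–B4
Each bag holds 3 vertices, so the decomposition has width 2, which upper-bounds the treewidth. Conversely, {1, 2, 6} is a clique of size 3, and the vertices of any clique must share a bag in every tree decomposition; so some bag has ≥ 3 vertices and tw(G) ≥ 2. Combining the bounds, tw(G) = 2.

2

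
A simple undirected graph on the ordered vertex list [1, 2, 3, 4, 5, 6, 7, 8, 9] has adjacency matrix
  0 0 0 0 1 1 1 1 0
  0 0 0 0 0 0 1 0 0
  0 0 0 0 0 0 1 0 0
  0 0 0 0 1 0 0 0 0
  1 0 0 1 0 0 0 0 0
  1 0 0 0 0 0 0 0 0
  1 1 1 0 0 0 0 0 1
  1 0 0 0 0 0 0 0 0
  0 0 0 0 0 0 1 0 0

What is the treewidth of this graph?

1

A width-1 tree decomposition is:
Bags: B1 = {1, 7}  B2 = {1, 8}  B3 = {3, 7}  B4 = {1, 5}  B5 = {7, 9}  B6 = {2, 7}  B7 = {4, 5}  B8 = {1, 6}
Tree: B1–B2, B1–B3, B2–B4, B3–B5, B5–B6, B4–B7, B2–B8
The largest bag has 2 vertices, giving width 1; this decomposition certifies tw(G) ≤ 1. Any graph with an edge has treewidth ≥ 1, and G has the edge 1–7. The upper and lower bounds meet at 1, so that is the treewidth.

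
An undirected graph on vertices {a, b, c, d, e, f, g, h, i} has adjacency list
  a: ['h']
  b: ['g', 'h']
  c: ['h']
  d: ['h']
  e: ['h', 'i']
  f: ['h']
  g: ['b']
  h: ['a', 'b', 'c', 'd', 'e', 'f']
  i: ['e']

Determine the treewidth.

A width-1 tree decomposition is:
Bags: B1 = {b, h}  B2 = {e, h}  B3 = {b, g}  B4 = {c, h}  B5 = {a, h}  B6 = {e, i}  B7 = {d, h}  B8 = {f, h}
Tree: B1–B2, B1–B3, B2–B4, B2–B5, B2–B6, B5–B7, B5–B8
The largest bag has 2 vertices, giving width 1; this decomposition certifies tw(G) ≤ 1. Any graph with an edge has treewidth ≥ 1, and G has the edge b–h. Combining the bounds, tw(G) = 1.

1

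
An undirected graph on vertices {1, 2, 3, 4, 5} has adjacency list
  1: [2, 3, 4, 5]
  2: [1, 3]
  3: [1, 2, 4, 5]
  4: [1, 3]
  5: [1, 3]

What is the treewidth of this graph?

A width-2 tree decomposition is:
Bags: B1 = {1, 3, 5}  B2 = {1, 3, 4}  B3 = {1, 2, 3}
Tree: B1–B2, B1–B3
Every bag has size at most 3, so the width is 3 − 1 = 2 and tw(G) ≤ 2. Conversely, {1, 2, 3} is a clique of size 3, and the vertices of any clique must share a bag in every tree decomposition; so some bag has ≥ 3 vertices and tw(G) ≥ 2. Combining the bounds, tw(G) = 2.

2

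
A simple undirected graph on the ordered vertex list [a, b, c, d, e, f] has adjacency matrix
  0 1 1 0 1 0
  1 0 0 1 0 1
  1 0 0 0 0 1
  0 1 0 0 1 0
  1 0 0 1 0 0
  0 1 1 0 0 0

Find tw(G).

A width-2 tree decomposition is:
Bags: B1 = {a, d, e}  B2 = {a, b, d}  B3 = {a, b, c}  B4 = {b, c, f}
Tree: B1–B2, B2–B3, B3–B4
Every bag has size at most 3, so the width is 3 − 1 = 2 and tw(G) ≤ 2. The edges e–d–b–a–e form a cycle, so G is not a tree and its treewidth is at least 2. The upper and lower bounds meet at 2, so that is the treewidth.

2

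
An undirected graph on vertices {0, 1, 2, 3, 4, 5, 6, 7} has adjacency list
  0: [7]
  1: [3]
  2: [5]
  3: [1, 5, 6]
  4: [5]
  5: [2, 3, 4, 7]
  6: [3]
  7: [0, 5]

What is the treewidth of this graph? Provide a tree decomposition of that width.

Treewidth 1.
One such decomposition:
Bags: B1 = {5, 7}  B2 = {2, 5}  B3 = {0, 7}  B4 = {3, 5}  B5 = {1, 3}  B6 = {4, 5}  B7 = {3, 6}
Tree: B1–B2, B1–B3, B2–B4, B4–B5, B1–B6, B5–B7

Every bag has size at most 2, so the width is 2 − 1 = 1 and tw(G) ≤ 1. G has an edge, so its treewidth is at least 1. The upper and lower bounds meet at 1, so that is the treewidth.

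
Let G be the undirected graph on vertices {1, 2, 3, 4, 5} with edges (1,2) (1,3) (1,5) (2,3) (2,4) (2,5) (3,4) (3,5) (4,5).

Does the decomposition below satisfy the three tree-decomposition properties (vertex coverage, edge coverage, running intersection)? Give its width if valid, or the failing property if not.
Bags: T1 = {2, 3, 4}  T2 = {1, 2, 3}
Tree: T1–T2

A tree decomposition must satisfy three properties: every vertex lies in some bag; for every edge, both endpoints lie together in some bag; and for every vertex, the bags containing it form a connected subtree. Here vertex 5 appears in no bag, so the decomposition is invalid.

No — vertex 5 appears in no bag.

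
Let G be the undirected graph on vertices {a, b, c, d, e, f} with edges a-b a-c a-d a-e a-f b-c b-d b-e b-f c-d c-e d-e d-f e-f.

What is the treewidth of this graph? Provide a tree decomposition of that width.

Each bag holds 5 vertices, so the decomposition has width 4, which upper-bounds the treewidth. For the lower bound, the 5 vertices {a, b, c, d, e} are pairwise adjacent, and any tree decomposition puts a clique entirely inside one bag — forcing width ≥ 4. Hence tw(G) = 4 exactly.

Treewidth 4.
One optimal decomposition is:
Bags: B1 = {a, b, c, d, e}  B2 = {a, b, d, e, f}
Tree: B1–B2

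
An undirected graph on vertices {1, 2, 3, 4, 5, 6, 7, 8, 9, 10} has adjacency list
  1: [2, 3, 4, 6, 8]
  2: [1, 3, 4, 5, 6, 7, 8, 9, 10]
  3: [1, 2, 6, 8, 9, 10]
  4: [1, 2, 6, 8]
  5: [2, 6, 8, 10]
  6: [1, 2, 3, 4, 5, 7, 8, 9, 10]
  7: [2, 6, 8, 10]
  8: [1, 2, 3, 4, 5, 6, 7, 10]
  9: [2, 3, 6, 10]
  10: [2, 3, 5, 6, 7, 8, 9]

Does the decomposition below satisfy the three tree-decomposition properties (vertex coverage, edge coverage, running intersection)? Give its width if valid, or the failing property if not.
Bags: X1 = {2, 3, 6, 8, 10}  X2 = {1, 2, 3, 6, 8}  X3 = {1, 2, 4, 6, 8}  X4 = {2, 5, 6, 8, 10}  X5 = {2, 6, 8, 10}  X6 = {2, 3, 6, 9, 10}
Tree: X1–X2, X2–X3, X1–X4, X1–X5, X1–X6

A tree decomposition must satisfy three properties: every vertex lies in some bag; for every edge, both endpoints lie together in some bag; and for every vertex, the bags containing it form a connected subtree. Here vertex 7 appears in no bag, so the decomposition is invalid.

No — vertex 7 appears in no bag.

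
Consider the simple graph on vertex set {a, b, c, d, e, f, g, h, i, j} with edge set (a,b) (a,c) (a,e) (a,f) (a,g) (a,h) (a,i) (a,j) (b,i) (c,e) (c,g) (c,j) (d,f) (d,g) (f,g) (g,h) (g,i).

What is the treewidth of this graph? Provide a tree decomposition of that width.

Treewidth 2.
One optimal decomposition is:
Bags: B1 = {a, g, i}  B2 = {a, c, g}  B3 = {a, c, e}  B4 = {a, f, g}  B5 = {a, c, j}  B6 = {a, g, h}  B7 = {a, b, i}  B8 = {d, f, g}
Tree: B1–B2, B2–B3, B2–B4, B3–B5, B4–B6, B1–B7, B4–B8

The largest bag has 3 vertices, giving width 2; this decomposition certifies tw(G) ≤ 2. Conversely, {d, f, g} is a clique of size 3, and the vertices of any clique must share a bag in every tree decomposition; so some bag has ≥ 3 vertices and tw(G) ≥ 2. Therefore the treewidth is 2.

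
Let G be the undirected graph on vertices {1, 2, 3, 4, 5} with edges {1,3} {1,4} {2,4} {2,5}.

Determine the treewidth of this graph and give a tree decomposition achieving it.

Each bag holds 2 vertices, so the decomposition has width 1, which upper-bounds the treewidth. Since G has at least one edge (e.g. 5–2), it is not an edgeless graph, so tw(G) ≥ 1. Combining the bounds, tw(G) = 1.

Treewidth 1.
Bags: B1 = {2, 5}  B2 = {2, 4}  B3 = {1, 4}  B4 = {1, 3}
Tree: B1–B2, B2–B3, B3–B4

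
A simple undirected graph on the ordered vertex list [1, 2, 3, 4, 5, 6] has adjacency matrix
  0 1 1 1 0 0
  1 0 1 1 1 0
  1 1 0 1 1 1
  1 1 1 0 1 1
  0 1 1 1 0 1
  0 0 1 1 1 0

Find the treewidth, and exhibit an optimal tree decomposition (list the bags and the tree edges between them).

Treewidth 3.
One optimal decomposition is:
Bags: B1 = {2, 3, 4, 5}  B2 = {3, 4, 5, 6}  B3 = {1, 2, 3, 4}
Tree: B1–B2, B1–B3

Every bag has size at most 4, so the width is 4 − 1 = 3 and tw(G) ≤ 3. Conversely, {1, 2, 3, 4} is a clique of size 4, and the vertices of any clique must share a bag in every tree decomposition; so some bag has ≥ 4 vertices and tw(G) ≥ 3. Hence tw(G) = 3 exactly.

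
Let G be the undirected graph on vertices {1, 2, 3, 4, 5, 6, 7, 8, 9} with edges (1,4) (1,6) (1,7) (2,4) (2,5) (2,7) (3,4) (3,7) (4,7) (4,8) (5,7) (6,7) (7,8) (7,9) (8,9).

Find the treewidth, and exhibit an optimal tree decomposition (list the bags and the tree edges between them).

Every bag has size at most 3, so the width is 3 − 1 = 2 and tw(G) ≤ 2. On the other hand G contains the 3-clique {7, 8, 9}. A clique must lie in a single bag of any decomposition, so no decomposition can have width below 2. The upper and lower bounds meet at 2, so that is the treewidth.

Treewidth 2.
One such decomposition:
Bags: B1 = {2, 4, 7}  B2 = {2, 5, 7}  B3 = {1, 4, 7}  B4 = {4, 7, 8}  B5 = {3, 4, 7}  B6 = {1, 6, 7}  B7 = {7, 8, 9}
Tree: B1–B2, B1–B3, B1–B4, B3–B5, B3–B6, B4–B7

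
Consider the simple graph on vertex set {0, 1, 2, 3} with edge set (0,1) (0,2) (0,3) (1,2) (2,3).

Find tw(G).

2

A width-2 tree decomposition is:
Bags: B1 = {0, 1, 2}  B2 = {0, 2, 3}
Tree: B1–B2
The largest bag has 3 vertices, giving width 2; this decomposition certifies tw(G) ≤ 2. Conversely, {0, 1, 2} is a clique of size 3, and the vertices of any clique must share a bag in every tree decomposition; so some bag has ≥ 3 vertices and tw(G) ≥ 2. Combining the bounds, tw(G) = 2.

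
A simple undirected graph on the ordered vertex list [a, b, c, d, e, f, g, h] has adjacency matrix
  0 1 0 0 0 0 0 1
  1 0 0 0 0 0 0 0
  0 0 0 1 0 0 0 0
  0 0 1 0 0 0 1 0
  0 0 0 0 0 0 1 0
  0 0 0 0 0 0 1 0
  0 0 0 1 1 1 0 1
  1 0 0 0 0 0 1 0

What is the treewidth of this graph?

1

A width-1 tree decomposition is:
Bags: B1 = {g, h}  B2 = {e, g}  B3 = {d, g}  B4 = {a, h}  B5 = {f, g}  B6 = {c, d}  B7 = {a, b}
Tree: B1–B2, B2–B3, B1–B4, B3–B5, B3–B6, B4–B7
The largest bag has 2 vertices, giving width 1; this decomposition certifies tw(G) ≤ 1. G has an edge, so its treewidth is at least 1. The upper and lower bounds meet at 1, so that is the treewidth.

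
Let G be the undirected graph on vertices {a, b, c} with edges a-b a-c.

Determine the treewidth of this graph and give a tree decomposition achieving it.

Every bag has size at most 2, so the width is 2 − 1 = 1 and tw(G) ≤ 1. Any graph with an edge has treewidth ≥ 1, and G has the edge c–a. Hence tw(G) = 1 exactly.

Treewidth 1.
One optimal decomposition is:
Bags: B1 = {a, c}  B2 = {a, b}
Tree: B1–B2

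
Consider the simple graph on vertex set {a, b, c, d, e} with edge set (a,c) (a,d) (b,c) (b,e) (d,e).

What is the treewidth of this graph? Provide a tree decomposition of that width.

Treewidth 2.
One such decomposition:
Bags: B1 = {b, d, e}  B2 = {b, c, d}  B3 = {a, c, d}
Tree: B1–B2, B2–B3

Each bag holds 3 vertices, so the decomposition has width 2, which upper-bounds the treewidth. The edges d–e–b–c–a–d form a cycle, so G is not a tree and its treewidth is at least 2. Combining the bounds, tw(G) = 2.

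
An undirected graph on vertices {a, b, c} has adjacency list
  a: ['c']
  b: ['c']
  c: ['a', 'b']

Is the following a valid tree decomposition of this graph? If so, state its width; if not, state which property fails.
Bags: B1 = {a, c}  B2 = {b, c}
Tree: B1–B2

Yes; width 1.

Checking the three conditions: (i) the bags cover all of {a, b, c}; (ii) for each edge, some bag contains both endpoints; (iii) the bags containing any fixed vertex form a subtree. All hold, so the decomposition is valid with width 2 − 1 = 1.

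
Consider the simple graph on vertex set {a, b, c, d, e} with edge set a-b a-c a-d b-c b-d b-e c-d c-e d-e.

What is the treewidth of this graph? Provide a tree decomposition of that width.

Treewidth 3.
One optimal decomposition is:
Bags: B1 = {a, b, c, d}  B2 = {b, c, d, e}
Tree: B1–B2

Each bag holds 4 vertices, so the decomposition has width 3, which upper-bounds the treewidth. Conversely, {b, c, d, e} is a clique of size 4, and the vertices of any clique must share a bag in every tree decomposition; so some bag has ≥ 4 vertices and tw(G) ≥ 3. Therefore the treewidth is 3.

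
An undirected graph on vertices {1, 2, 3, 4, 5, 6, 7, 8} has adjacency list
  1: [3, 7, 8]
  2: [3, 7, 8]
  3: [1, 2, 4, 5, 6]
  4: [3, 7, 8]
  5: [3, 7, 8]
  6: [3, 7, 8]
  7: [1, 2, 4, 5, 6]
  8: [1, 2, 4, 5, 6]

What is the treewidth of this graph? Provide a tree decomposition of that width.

Treewidth 3.
Bags: B1 = {1, 3, 7, 8}  B2 = {3, 5, 7, 8}  B3 = {2, 3, 7, 8}  B4 = {3, 4, 7, 8}  B5 = {3, 6, 7, 8}
Tree: B1–B2, B2–B3, B3–B4, B4–B5

Every bag has size at most 4, so the width is 4 − 1 = 3 and tw(G) ≤ 3. For the lower bound: the 4 vertex sets {1,8}, {5,7}, {3}, {2} are disjoint, each induces a connected subgraph, and every pair is joined by at least one edge of G. Contracting each set to a single vertex therefore yields K_{4} as a minor, and since treewidth is minor-monotone, tw(G) ≥ tw(K_{4}) = 3. Therefore the treewidth is 3.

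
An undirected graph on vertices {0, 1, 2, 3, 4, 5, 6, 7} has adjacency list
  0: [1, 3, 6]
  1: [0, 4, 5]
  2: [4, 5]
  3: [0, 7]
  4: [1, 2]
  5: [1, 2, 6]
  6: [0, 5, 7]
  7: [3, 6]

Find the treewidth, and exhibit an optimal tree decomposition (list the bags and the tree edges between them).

Treewidth 2.
One such decomposition:
Bags: B1 = {2, 4, 5}  B2 = {1, 4, 5}  B3 = {1, 5, 6}  B4 = {0, 1, 6}  B5 = {0, 6, 7}  B6 = {0, 3, 7}
Tree: B1–B2, B2–B3, B3–B4, B4–B5, B5–B6

Every bag has size at most 3, so the width is 3 − 1 = 2 and tw(G) ≤ 2. Since 2–4–1–5–2 is a cycle in G, G is not acyclic. Forests are exactly the graphs of treewidth ≤ 1, so tw(G) ≥ 2. Therefore the treewidth is 2.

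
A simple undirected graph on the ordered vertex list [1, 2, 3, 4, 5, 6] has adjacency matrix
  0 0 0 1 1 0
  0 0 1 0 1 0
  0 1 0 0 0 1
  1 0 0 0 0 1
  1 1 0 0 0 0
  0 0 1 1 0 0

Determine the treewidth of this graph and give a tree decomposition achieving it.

Treewidth 2.
One such decomposition:
Bags: B1 = {3, 4, 6}  B2 = {1, 3, 4}  B3 = {1, 3, 5}  B4 = {2, 3, 5}
Tree: B1–B2, B2–B3, B3–B4

The largest bag has 3 vertices, giving width 2; this decomposition certifies tw(G) ≤ 2. The edges 3–6–4–1–5–2–3 form a cycle, so G is not a tree and its treewidth is at least 2. The upper and lower bounds meet at 2, so that is the treewidth.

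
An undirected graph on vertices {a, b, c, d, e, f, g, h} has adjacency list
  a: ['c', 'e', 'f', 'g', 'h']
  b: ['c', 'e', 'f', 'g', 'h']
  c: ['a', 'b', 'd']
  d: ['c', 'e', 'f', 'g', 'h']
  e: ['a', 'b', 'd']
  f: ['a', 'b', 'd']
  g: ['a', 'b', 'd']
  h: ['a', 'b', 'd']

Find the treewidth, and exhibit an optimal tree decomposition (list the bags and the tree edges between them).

The largest bag has 4 vertices, giving width 3; this decomposition certifies tw(G) ≤ 3. For the lower bound: the 4 vertex sets {a,g}, {c,d}, {b}, {e} are disjoint, each induces a connected subgraph, and every pair is joined by at least one edge of G. Contracting each set to a single vertex therefore yields K_{4} as a minor, and since treewidth is minor-monotone, tw(G) ≥ tw(K_{4}) = 3. Therefore the treewidth is 3.

Treewidth 3.
Bags: B1 = {a, b, d, g}  B2 = {a, b, c, d}  B3 = {a, b, d, e}  B4 = {a, b, d, f}  B5 = {a, b, d, h}
Tree: B1–B2, B2–B3, B3–B4, B4–B5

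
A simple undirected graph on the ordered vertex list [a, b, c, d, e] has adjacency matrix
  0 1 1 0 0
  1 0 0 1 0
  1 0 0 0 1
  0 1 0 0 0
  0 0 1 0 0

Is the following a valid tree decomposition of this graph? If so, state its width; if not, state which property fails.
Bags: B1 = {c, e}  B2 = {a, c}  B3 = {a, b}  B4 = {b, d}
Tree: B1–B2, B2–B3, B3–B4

Yes; width 1.

Every vertex of G appears in some bag (union = {a, b, c, d, e}); every edge is covered by a bag; and for each vertex v the set of bags containing v is connected in the bag tree. The decomposition is therefore valid. The largest bag has 2 vertices, so the width is 1.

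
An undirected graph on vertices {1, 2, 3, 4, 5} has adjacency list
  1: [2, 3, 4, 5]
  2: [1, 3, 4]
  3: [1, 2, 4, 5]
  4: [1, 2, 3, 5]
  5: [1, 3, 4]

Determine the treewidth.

A width-3 tree decomposition is:
Bags: B1 = {1, 2, 3, 4}  B2 = {1, 3, 4, 5}
Tree: B1–B2
Each bag holds 4 vertices, so the decomposition has width 3, which upper-bounds the treewidth. Conversely, {1, 2, 3, 4} is a clique of size 4, and the vertices of any clique must share a bag in every tree decomposition; so some bag has ≥ 4 vertices and tw(G) ≥ 3. Therefore the treewidth is 3.

3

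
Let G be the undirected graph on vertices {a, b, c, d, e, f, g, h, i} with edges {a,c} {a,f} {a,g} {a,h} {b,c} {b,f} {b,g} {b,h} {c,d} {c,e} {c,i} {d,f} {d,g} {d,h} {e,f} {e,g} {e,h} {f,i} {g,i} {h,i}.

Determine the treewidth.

4

A width-4 tree decomposition is:
Bags: B1 = {c, d, f, g, h}  B2 = {c, f, g, h, i}  B3 = {c, e, f, g, h}  B4 = {b, c, f, g, h}  B5 = {a, c, f, g, h}
Tree: B1–B2, B2–B3, B3–B4, B4–B5
Every bag has size at most 5, so the width is 5 − 1 = 4 and tw(G) ≤ 4. For the lower bound: the 5 vertex sets {d,h}, {g,i}, {e,f}, {c}, {b} are disjoint, each induces a connected subgraph, and every pair is joined by at least one edge of G. Contracting each set to a single vertex therefore yields K_{5} as a minor, and since treewidth is minor-monotone, tw(G) ≥ tw(K_{5}) = 4. Combining the bounds, tw(G) = 4.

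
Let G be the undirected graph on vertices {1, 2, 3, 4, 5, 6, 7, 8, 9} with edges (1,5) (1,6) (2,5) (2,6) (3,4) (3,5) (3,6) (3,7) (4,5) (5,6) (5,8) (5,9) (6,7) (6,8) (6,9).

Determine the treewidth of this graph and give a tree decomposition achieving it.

The largest bag has 3 vertices, giving width 2; this decomposition certifies tw(G) ≤ 2. For the lower bound, the 3 vertices {3, 4, 5} are pairwise adjacent, and any tree decomposition puts a clique entirely inside one bag — forcing width ≥ 2. Combining the bounds, tw(G) = 2.

Treewidth 2.
One such decomposition:
Bags: B1 = {5, 6, 9}  B2 = {3, 5, 6}  B3 = {5, 6, 8}  B4 = {1, 5, 6}  B5 = {3, 6, 7}  B6 = {3, 4, 5}  B7 = {2, 5, 6}
Tree: B1–B2, B2–B3, B2–B4, B2–B5, B2–B6, B2–B7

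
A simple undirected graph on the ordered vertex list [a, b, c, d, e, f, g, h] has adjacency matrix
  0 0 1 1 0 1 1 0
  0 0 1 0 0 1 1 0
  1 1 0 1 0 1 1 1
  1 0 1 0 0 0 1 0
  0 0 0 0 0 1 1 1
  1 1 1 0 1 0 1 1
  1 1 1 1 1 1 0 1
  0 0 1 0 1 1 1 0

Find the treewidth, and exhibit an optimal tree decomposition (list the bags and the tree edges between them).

Treewidth 3.
One such decomposition:
Bags: B1 = {a, c, f, g}  B2 = {c, f, g, h}  B3 = {b, c, f, g}  B4 = {a, c, d, g}  B5 = {e, f, g, h}
Tree: B1–B2, B1–B3, B1–B4, B2–B5

Every bag has size at most 4, so the width is 4 − 1 = 3 and tw(G) ≤ 3. For the lower bound, the 4 vertices {a, c, d, g} are pairwise adjacent, and any tree decomposition puts a clique entirely inside one bag — forcing width ≥ 3. The upper and lower bounds meet at 3, so that is the treewidth.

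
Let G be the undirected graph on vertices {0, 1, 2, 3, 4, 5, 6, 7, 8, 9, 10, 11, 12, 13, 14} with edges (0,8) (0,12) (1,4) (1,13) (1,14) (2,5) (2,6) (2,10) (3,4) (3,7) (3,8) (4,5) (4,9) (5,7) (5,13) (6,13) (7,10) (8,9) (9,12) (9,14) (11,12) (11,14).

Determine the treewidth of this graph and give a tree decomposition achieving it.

The largest bag has 4 vertices, giving width 3; this decomposition certifies tw(G) ≤ 3. For the lower bound: the 4 vertex sets {0,11,12}, {8}, {9}, {1,3,4,14} are disjoint, each induces a connected subgraph, and every pair is joined by at least one edge of G. Contracting each set to a single vertex therefore yields K_{4} as a minor, and since treewidth is minor-monotone, tw(G) ≥ tw(K_{4}) = 3. Hence tw(G) = 3 exactly.

Treewidth 3.
One optimal decomposition is:
Bags: B1 = {0, 8, 11, 12}  B2 = {8, 9, 11, 12}  B3 = {8, 9, 11, 14}  B4 = {3, 8, 9, 14}  B5 = {3, 4, 9, 14}  B6 = {1, 3, 4, 14}  B7 = {1, 3, 4, 7}  B8 = {1, 4, 5, 7}  B9 = {1, 5, 7, 13}  B10 = {5, 7, 10, 13}  B11 = {2, 5, 10, 13}  B12 = {2, 6, 10, 13}
Tree: B1–B2, B2–B3, B3–B4, B4–B5, B5–B6, B6–B7, B7–B8, B8–B9, B9–B10, B10–B11, B11–B12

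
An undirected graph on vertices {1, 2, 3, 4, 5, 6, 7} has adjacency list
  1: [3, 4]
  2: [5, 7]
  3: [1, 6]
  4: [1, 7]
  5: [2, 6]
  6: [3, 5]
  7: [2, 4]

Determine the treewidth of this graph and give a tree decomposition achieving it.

The largest bag has 3 vertices, giving width 2; this decomposition certifies tw(G) ≤ 2. Since 4–1–3–6–5–2–7–4 is a cycle in G, G is not acyclic. Forests are exactly the graphs of treewidth ≤ 1, so tw(G) ≥ 2. Therefore the treewidth is 2.

Treewidth 2.
Bags: B1 = {1, 3, 4}  B2 = {3, 4, 6}  B3 = {4, 5, 6}  B4 = {2, 4, 5}  B5 = {2, 4, 7}
Tree: B1–B2, B2–B3, B3–B4, B4–B5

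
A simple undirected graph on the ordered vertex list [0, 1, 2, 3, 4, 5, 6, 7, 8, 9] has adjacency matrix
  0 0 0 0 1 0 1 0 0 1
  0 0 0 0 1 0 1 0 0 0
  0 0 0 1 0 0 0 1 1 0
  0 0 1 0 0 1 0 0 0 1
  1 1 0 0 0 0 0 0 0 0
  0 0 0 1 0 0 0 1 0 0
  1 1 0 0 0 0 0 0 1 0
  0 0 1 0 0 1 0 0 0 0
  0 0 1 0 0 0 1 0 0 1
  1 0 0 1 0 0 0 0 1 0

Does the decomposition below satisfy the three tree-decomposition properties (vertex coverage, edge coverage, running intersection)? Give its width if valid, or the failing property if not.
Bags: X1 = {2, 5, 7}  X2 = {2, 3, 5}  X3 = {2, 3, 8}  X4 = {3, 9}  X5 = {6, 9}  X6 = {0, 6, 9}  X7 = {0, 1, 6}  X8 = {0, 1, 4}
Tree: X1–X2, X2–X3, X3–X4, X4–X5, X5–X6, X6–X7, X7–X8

A tree decomposition must satisfy three properties: every vertex lies in some bag; for every edge, both endpoints lie together in some bag; and for every vertex, the bags containing it form a connected subtree. Here edge (8,9) lies in no bag, so the decomposition is invalid.

No — edge (8,9) lies in no bag.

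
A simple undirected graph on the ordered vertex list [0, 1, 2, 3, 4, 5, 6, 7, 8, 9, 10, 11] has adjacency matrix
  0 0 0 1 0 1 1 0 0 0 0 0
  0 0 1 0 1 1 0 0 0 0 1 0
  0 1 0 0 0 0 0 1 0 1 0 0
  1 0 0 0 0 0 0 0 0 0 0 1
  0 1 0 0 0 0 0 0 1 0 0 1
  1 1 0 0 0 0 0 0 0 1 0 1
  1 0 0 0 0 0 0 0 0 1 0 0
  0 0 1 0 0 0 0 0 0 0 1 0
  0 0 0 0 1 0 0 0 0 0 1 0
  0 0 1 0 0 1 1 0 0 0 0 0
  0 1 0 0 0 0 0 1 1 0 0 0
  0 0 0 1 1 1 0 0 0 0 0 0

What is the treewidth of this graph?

3

A width-3 tree decomposition is:
Bags: B1 = {0, 3, 6, 11}  B2 = {0, 5, 6, 11}  B3 = {5, 6, 9, 11}  B4 = {4, 5, 9, 11}  B5 = {1, 4, 5, 9}  B6 = {1, 2, 4, 9}  B7 = {1, 2, 4, 8}  B8 = {1, 2, 8, 10}  B9 = {2, 7, 8, 10}
Tree: B1–B2, B2–B3, B3–B4, B4–B5, B5–B6, B6–B7, B7–B8, B8–B9
Every bag has size at most 4, so the width is 4 − 1 = 3 and tw(G) ≤ 3. For the lower bound: the 4 vertex sets {0,3,6}, {11}, {5}, {1,2,4,9} are disjoint, each induces a connected subgraph, and every pair is joined by at least one edge of G. Contracting each set to a single vertex therefore yields K_{4} as a minor, and since treewidth is minor-monotone, tw(G) ≥ tw(K_{4}) = 3. The upper and lower bounds meet at 3, so that is the treewidth.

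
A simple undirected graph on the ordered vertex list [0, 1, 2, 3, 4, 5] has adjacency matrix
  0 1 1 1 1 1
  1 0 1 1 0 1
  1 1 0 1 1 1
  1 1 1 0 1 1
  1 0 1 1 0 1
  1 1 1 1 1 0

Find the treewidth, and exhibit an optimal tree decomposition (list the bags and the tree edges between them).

The largest bag has 5 vertices, giving width 4; this decomposition certifies tw(G) ≤ 4. For the lower bound, the 5 vertices {0, 1, 2, 3, 5} are pairwise adjacent, and any tree decomposition puts a clique entirely inside one bag — forcing width ≥ 4. Hence tw(G) = 4 exactly.

Treewidth 4.
One optimal decomposition is:
Bags: B1 = {0, 2, 3, 4, 5}  B2 = {0, 1, 2, 3, 5}
Tree: B1–B2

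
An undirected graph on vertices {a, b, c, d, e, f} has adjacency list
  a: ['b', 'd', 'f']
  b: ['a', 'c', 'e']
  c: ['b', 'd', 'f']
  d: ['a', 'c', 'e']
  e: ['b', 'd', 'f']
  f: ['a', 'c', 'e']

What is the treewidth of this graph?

3

A width-3 tree decomposition is:
Bags: B1 = {a, c, e, f}  B2 = {a, c, d, e}  B3 = {a, b, c, e}
Tree: B1–B2, B2–B3
The largest bag has 4 vertices, giving width 3; this decomposition certifies tw(G) ≤ 3. For the lower bound: the 4 vertex sets {c,f}, {d,e}, {a}, {b} are disjoint, each induces a connected subgraph, and every pair is joined by at least one edge of G. Contracting each set to a single vertex therefore yields K_{4} as a minor, and since treewidth is minor-monotone, tw(G) ≥ tw(K_{4}) = 3. Hence tw(G) = 3 exactly.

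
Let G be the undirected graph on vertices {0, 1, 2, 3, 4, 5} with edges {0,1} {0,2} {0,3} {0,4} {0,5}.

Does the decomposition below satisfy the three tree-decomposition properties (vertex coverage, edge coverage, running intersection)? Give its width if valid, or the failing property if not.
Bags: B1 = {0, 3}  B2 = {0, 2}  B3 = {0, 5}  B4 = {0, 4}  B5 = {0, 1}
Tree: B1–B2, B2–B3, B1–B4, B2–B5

Yes; width 1.

Vertex coverage: the bags together contain {0, 1, 2, 3, 4, 5}, the full vertex set. Edge coverage: each edge of G has both endpoints in at least one bag. Running intersection: for every vertex, the bags containing it form a connected subtree. All three properties hold, so this is a valid tree decomposition of width max|bag| − 1 = 1, and hence tw(G) ≤ 1.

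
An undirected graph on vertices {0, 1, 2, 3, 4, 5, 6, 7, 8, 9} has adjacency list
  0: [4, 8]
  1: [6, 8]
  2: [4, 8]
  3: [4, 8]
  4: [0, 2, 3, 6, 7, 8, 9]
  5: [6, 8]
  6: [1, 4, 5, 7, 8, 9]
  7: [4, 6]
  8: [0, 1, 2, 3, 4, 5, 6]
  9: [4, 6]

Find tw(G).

A width-2 tree decomposition is:
Bags: B1 = {4, 6, 9}  B2 = {4, 6, 8}  B3 = {2, 4, 8}  B4 = {4, 6, 7}  B5 = {5, 6, 8}  B6 = {0, 4, 8}  B7 = {3, 4, 8}  B8 = {1, 6, 8}
Tree: B1–B2, B2–B3, B2–B4, B2–B5, B3–B6, B2–B7, B2–B8
Every bag has size at most 3, so the width is 3 − 1 = 2 and tw(G) ≤ 2. On the other hand G contains the 3-clique {1, 6, 8}. A clique must lie in a single bag of any decomposition, so no decomposition can have width below 2. Therefore the treewidth is 2.

2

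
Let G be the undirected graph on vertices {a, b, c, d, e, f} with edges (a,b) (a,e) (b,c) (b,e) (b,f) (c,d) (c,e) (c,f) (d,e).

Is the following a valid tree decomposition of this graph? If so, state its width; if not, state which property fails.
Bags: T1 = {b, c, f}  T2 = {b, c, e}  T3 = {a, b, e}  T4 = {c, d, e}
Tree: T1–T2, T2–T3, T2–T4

Every vertex of G appears in some bag (union = {a, b, c, d, e, f}); every edge is covered by a bag; and for each vertex v the set of bags containing v is connected in the bag tree. The decomposition is therefore valid. The largest bag has 3 vertices, so the width is 2.

Yes; width 2.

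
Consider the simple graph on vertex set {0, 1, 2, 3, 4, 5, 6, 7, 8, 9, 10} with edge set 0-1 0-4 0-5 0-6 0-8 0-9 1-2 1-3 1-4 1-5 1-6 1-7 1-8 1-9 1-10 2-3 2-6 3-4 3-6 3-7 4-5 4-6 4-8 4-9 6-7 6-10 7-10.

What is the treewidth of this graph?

3

A width-3 tree decomposition is:
Bags: B1 = {0, 1, 4, 6}  B2 = {1, 3, 4, 6}  B3 = {1, 3, 6, 7}  B4 = {0, 1, 4, 8}  B5 = {0, 1, 4, 9}  B6 = {1, 6, 7, 10}  B7 = {1, 2, 3, 6}  B8 = {0, 1, 4, 5}
Tree: B1–B2, B2–B3, B1–B4, B4–B5, B3–B6, B3–B7, B5–B8
Every bag has size at most 4, so the width is 4 − 1 = 3 and tw(G) ≤ 3. On the other hand G contains the 4-clique {1, 2, 3, 6}. A clique must lie in a single bag of any decomposition, so no decomposition can have width below 3. Hence tw(G) = 3 exactly.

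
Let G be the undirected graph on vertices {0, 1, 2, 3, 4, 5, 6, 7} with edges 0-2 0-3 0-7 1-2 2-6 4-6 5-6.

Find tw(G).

A width-1 tree decomposition is:
Bags: B1 = {0, 3}  B2 = {0, 2}  B3 = {0, 7}  B4 = {2, 6}  B5 = {1, 2}  B6 = {5, 6}  B7 = {4, 6}
Tree: B1–B2, B1–B3, B2–B4, B2–B5, B4–B6, B6–B7
Each bag holds 2 vertices, so the decomposition has width 1, which upper-bounds the treewidth. G has an edge, so its treewidth is at least 1. Combining the bounds, tw(G) = 1.

1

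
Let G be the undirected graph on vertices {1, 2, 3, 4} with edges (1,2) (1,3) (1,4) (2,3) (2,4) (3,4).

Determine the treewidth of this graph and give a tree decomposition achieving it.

With just one bag of size 4, the width is 4 − 1 = 3, so tw(G) ≤ 3. For the lower bound, the 4 vertices {1, 2, 3, 4} are pairwise adjacent, and any tree decomposition puts a clique entirely inside one bag — forcing width ≥ 3. Therefore the treewidth is 3.

Treewidth 3.
One optimal decomposition is:
Bags: B1 = {1, 2, 3, 4}
Tree: (single bag)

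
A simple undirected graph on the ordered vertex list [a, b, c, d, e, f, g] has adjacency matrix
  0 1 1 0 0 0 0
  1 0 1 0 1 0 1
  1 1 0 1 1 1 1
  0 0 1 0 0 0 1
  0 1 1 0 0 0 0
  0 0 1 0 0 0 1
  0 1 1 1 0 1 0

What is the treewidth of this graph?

A width-2 tree decomposition is:
Bags: B1 = {b, c, e}  B2 = {a, b, c}  B3 = {b, c, g}  B4 = {c, f, g}  B5 = {c, d, g}
Tree: B1–B2, B2–B3, B3–B4, B4–B5
Every bag has size at most 3, so the width is 3 − 1 = 2 and tw(G) ≤ 2. Conversely, {c, d, g} is a clique of size 3, and the vertices of any clique must share a bag in every tree decomposition; so some bag has ≥ 3 vertices and tw(G) ≥ 2. The upper and lower bounds meet at 2, so that is the treewidth.

2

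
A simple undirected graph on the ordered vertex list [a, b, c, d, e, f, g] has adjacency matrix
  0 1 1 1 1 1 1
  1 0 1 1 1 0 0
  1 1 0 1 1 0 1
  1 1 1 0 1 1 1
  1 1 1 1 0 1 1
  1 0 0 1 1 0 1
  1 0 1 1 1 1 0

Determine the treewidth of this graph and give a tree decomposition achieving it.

Treewidth 4.
Bags: B1 = {a, b, c, d, e}  B2 = {a, c, d, e, g}  B3 = {a, d, e, f, g}
Tree: B1–B2, B2–B3

Every bag has size at most 5, so the width is 5 − 1 = 4 and tw(G) ≤ 4. For the lower bound, the 5 vertices {a, c, d, e, g} are pairwise adjacent, and any tree decomposition puts a clique entirely inside one bag — forcing width ≥ 4. The upper and lower bounds meet at 4, so that is the treewidth.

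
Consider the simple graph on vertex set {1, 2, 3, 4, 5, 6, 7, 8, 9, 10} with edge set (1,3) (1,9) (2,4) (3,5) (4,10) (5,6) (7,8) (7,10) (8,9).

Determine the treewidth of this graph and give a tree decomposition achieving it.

Every bag has size at most 2, so the width is 2 − 1 = 1 and tw(G) ≤ 1. Since G has at least one edge (e.g. 2–4), it is not an edgeless graph, so tw(G) ≥ 1. Hence tw(G) = 1 exactly.

Treewidth 1.
One optimal decomposition is:
Bags: B1 = {2, 4}  B2 = {4, 10}  B3 = {7, 10}  B4 = {7, 8}  B5 = {8, 9}  B6 = {1, 9}  B7 = {1, 3}  B8 = {3, 5}  B9 = {5, 6}
Tree: B1–B2, B2–B3, B3–B4, B4–B5, B5–B6, B6–B7, B7–B8, B8–B9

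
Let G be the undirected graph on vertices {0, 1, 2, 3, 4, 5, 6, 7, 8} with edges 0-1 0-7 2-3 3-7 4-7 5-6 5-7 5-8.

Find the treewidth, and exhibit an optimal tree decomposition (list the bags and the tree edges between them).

Treewidth 1.
One such decomposition:
Bags: B1 = {3, 7}  B2 = {0, 7}  B3 = {5, 7}  B4 = {4, 7}  B5 = {0, 1}  B6 = {5, 6}  B7 = {2, 3}  B8 = {5, 8}
Tree: B1–B2, B2–B3, B1–B4, B2–B5, B3–B6, B1–B7, B6–B8

The largest bag has 2 vertices, giving width 1; this decomposition certifies tw(G) ≤ 1. Any graph with an edge has treewidth ≥ 1, and G has the edge 3–7. The upper and lower bounds meet at 1, so that is the treewidth.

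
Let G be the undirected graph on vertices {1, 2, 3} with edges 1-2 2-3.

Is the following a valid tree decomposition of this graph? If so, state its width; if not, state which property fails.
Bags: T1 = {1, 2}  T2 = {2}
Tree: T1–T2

No — vertex 3 appears in no bag.

A tree decomposition must satisfy three properties: every vertex lies in some bag; for every edge, both endpoints lie together in some bag; and for every vertex, the bags containing it form a connected subtree. Here vertex 3 appears in no bag, so the decomposition is invalid.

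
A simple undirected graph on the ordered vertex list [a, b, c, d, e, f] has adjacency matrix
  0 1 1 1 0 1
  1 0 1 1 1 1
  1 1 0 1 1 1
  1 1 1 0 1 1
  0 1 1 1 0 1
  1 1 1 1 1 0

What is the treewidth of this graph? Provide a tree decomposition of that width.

Treewidth 4.
One such decomposition:
Bags: B1 = {a, b, c, d, f}  B2 = {b, c, d, e, f}
Tree: B1–B2

The largest bag has 5 vertices, giving width 4; this decomposition certifies tw(G) ≤ 4. For the lower bound, the 5 vertices {b, c, d, e, f} are pairwise adjacent, and any tree decomposition puts a clique entirely inside one bag — forcing width ≥ 4. The upper and lower bounds meet at 4, so that is the treewidth.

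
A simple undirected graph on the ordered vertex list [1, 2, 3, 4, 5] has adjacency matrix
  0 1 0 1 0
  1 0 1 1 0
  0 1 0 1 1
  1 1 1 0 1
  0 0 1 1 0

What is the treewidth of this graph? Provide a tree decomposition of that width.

Every bag has size at most 3, so the width is 3 − 1 = 2 and tw(G) ≤ 2. Conversely, {1, 2, 4} is a clique of size 3, and the vertices of any clique must share a bag in every tree decomposition; so some bag has ≥ 3 vertices and tw(G) ≥ 2. Combining the bounds, tw(G) = 2.

Treewidth 2.
One such decomposition:
Bags: B1 = {2, 3, 4}  B2 = {1, 2, 4}  B3 = {3, 4, 5}
Tree: B1–B2, B1–B3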